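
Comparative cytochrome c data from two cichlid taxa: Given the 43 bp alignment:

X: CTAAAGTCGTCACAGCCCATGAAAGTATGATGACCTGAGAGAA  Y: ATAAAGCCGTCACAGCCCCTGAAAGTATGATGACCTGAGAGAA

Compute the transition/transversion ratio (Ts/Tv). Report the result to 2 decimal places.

0.50

Transitions are A↔G and C↔T; transversions are all other mismatches.
Transitions: 1. Transversions: 2.
R = 1/2 = 0.50.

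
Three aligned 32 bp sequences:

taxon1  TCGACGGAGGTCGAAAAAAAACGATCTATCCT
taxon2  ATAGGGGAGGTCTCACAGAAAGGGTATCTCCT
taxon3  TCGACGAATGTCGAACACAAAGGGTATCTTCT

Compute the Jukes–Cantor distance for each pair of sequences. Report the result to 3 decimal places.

d(taxon1,taxon2) = 0.585, d(taxon1,taxon3) = 0.353, d(taxon2,taxon3) = 0.460

taxon1–taxon2: 13/32 sites differ → p = 0.40625, d = −0.75 ln(1 − 0.541667) = 0.585119 ≈ 0.585.
taxon1–taxon3: 9/32 sites differ → p = 0.28125, d = −0.75 ln(1 − 0.375) = 0.352503 ≈ 0.353.
taxon2–taxon3: 11/32 sites differ → p = 0.34375, d = −0.75 ln(1 − 0.458333) = 0.459828 ≈ 0.460.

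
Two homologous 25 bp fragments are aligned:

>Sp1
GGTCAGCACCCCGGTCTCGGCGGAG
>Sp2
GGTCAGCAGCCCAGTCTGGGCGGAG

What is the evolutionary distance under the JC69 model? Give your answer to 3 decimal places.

The sequences differ at 3 of 25 sites (9, 13, 18), so p = 3/25 = 0.12.
d = −(3/4) ln(1 − 4p/3) = −0.75 ln(1 − 0.16) = −0.75 ln(0.84)
  = −0.75 × (-0.174353) = 0.130765 substitutions/site.

0.131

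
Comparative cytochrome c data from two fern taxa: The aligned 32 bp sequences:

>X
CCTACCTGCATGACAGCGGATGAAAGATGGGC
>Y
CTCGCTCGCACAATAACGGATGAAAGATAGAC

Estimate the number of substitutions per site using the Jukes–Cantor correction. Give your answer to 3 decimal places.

0.460

The sequences differ at 11 of 32 sites, so p = 11/32 = 0.34375.
d = −(3/4) ln(1 − 4p/3) = −0.75 ln(1 − 0.458333) = −0.75 ln(0.541667)
  = −0.75 × (-0.613104) = 0.459828 substitutions/site.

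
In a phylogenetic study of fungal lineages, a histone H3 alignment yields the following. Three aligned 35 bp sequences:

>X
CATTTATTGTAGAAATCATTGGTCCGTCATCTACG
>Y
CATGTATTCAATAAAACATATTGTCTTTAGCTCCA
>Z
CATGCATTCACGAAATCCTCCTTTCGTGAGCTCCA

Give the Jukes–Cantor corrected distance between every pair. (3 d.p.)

X–Y: 15/35 sites differ → p ≈ 0.428571, d = −0.75 ln(1 − 0.571428) = 0.635472 ≈ 0.635.
X–Z: 14/35 sites differ → p = 0.4, d = −0.75 ln(1 − 0.533333) = 0.571605 ≈ 0.572.
Y–Z: 10/35 sites differ → p ≈ 0.285714, d = −0.75 ln(1 − 0.380952) = 0.359679 ≈ 0.360.

d(X,Y) = 0.635, d(X,Z) = 0.572, d(Y,Z) = 0.360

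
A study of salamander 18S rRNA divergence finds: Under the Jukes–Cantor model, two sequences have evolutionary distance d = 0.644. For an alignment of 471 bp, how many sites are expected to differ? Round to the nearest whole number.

Invert JC69: p = (3/4)(1 − e^(−4d/3)) = 0.75 × (1 − e^(-0.858667)) = 0.75 × (1 − 0.423727) = 0.432205.
Expected differing sites = pL ≈ 0.432205 × 471 = 203.568555 ≈ 204.

204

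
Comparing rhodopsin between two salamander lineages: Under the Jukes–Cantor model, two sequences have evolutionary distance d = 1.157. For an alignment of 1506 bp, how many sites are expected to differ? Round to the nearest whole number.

888

Invert JC69: p = (3/4)(1 − e^(−4d/3)) = 0.75 × (1 − e^(-1.542667)) = 0.75 × (1 − 0.213810) = 0.589643.
Expected differing sites = pL ≈ 0.589643 × 1506 = 888.002358 ≈ 888.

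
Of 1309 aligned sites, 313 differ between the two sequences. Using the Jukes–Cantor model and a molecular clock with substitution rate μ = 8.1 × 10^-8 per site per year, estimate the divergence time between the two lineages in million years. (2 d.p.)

p = 313/1309 ≈ 0.239114.
d = −(3/4) ln(1 − 4p/3) = −0.75 ln(1 − 0.318819) = −0.75 ln(0.681181)
  = −0.75 × (-0.383927) = 0.287945 substitutions/site.
Under a molecular clock d = 2μt, so t = d/(2μ) = 0.287945 / (2 × 8.1 × 10^-8) = 1.78 million years.

1.78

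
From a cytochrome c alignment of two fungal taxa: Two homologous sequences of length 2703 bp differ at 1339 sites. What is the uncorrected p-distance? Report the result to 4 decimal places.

p = 1339/2703 = 0.495375… ≈ 0.4954 (to 4 d.p.).

0.4954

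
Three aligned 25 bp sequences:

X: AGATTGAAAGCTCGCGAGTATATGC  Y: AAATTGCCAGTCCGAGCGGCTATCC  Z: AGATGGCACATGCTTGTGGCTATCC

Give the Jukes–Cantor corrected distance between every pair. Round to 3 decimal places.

d(X,Y) = 0.572, d(X,Z) = 0.766, d(Y,Z) = 0.490

X–Y: 10/25 sites differ → p = 0.4, d = −0.75 ln(1 − 0.533333) = 0.571605 ≈ 0.572.
X–Z: 12/25 sites differ → p = 0.48, d = −0.75 ln(1 − 0.64) = 0.766238 ≈ 0.766.
Y–Z: 9/25 sites differ → p = 0.36, d = −0.75 ln(1 − 0.48) = 0.490445 ≈ 0.490.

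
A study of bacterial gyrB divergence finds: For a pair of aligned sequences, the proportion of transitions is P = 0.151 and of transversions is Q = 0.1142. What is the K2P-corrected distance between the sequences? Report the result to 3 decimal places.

0.334

Under the Kimura two-parameter model, d = −½ ln(1 − 2P − Q) − ¼ ln(1 − 2Q).
1 − 2P − Q = 0.5838, giving −½ ln(0.5838) = 0.269098.
1 − 2Q = 0.7716, giving −¼ ln(0.7716) = 0.064822.
d = 0.269098 + 0.064822 = 0.333920.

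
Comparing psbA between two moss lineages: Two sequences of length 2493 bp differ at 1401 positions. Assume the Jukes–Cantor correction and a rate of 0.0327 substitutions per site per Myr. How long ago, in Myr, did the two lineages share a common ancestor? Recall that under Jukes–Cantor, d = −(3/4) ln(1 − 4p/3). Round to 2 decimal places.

15.87

p = 1401/2493 ≈ 0.561974.
d = −(3/4) ln(1 − 4p/3) = −0.75 ln(1 − 0.749299) = −0.75 ln(0.250701)
  = −0.75 × (-1.383494) = 1.037621 substitutions/site.
Under a molecular clock d = 2μt, so t = d/(2μ) = 1.037621 / (2 × 0.0327) = 15.87 Myr.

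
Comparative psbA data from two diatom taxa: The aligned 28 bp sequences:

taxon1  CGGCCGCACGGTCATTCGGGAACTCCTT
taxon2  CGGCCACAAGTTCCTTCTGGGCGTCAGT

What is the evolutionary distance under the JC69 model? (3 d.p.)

0.485

The sequences differ at 10 of 28 sites (6, 9, 11, 14, 18, 21, 22, 23, 26, 27), so p = 10/28 ≈ 0.357143.
d = −(3/4) ln(1 − 4p/3) = −0.75 ln(1 − 0.476191) = −0.75 ln(0.523809)
  = −0.75 × (-0.646628) = 0.484971 substitutions/site.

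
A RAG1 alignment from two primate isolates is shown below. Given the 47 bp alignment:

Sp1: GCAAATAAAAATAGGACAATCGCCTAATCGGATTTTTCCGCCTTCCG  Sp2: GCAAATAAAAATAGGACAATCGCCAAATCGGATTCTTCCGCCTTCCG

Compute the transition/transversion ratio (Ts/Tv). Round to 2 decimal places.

1.00

Transitions are A↔G and C↔T; transversions are all other mismatches.
Transitions: 1. Transversions: 1.
R = 1/1 = 1.00.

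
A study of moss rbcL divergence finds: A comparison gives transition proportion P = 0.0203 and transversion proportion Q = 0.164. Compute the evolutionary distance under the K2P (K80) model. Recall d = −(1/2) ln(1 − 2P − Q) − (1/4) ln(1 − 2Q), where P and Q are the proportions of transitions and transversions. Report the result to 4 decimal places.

Under the Kimura two-parameter model, d = −½ ln(1 − 2P − Q) − ¼ ln(1 − 2Q).
1 − 2P − Q = 0.7954, giving −½ ln(0.7954) = 0.114455.
1 − 2Q = 0.672, giving −¼ ln(0.672) = 0.099374.
d = 0.114455 + 0.099374 = 0.213829.

0.2138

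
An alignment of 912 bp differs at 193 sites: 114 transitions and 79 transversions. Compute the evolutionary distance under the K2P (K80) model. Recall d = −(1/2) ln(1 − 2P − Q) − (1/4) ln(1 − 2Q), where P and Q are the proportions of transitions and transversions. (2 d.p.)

0.25

P = 114/912 = 0.125 and Q = 79/912 ≈ 0.086623.
Under the Kimura two-parameter model, d = −½ ln(1 − 2P − Q) − ¼ ln(1 − 2Q).
1 − 2P − Q = 0.663377, giving −½ ln(0.663377) = 0.205206.
1 − 2Q = 0.826754, giving −¼ ln(0.826754) = 0.047562.
d = 0.205206 + 0.047562 = 0.252768.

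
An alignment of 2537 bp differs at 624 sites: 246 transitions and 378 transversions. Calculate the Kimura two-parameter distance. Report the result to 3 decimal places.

P = 246/2537 ≈ 0.096965 and Q = 378/2537 ≈ 0.148995.
Under the Kimura two-parameter model, d = −½ ln(1 − 2P − Q) − ¼ ln(1 − 2Q).
1 − 2P − Q = 0.657075, giving −½ ln(0.657075) = 0.209979.
1 − 2Q = 0.70201, giving −¼ ln(0.70201) = 0.088452.
d = 0.209979 + 0.088452 = 0.298431.

0.298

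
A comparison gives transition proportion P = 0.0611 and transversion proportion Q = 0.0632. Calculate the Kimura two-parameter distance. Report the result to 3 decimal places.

0.136

Under the Kimura two-parameter model, d = −½ ln(1 − 2P − Q) − ¼ ln(1 − 2Q).
1 − 2P − Q = 0.8146, giving −½ ln(0.8146) = 0.102529.
1 − 2Q = 0.8736, giving −¼ ln(0.8736) = 0.033783.
d = 0.102529 + 0.033783 = 0.136312.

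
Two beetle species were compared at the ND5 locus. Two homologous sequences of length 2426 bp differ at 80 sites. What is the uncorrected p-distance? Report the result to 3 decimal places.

p = 80/2426 = 0.032976… ≈ 0.033 (to 3 d.p.).

0.033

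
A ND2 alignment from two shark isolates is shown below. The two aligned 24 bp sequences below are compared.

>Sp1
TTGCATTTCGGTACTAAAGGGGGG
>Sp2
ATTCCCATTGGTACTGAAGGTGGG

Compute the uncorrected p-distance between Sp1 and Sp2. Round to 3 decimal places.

0.333

The sequences differ at 8 of 24 positions (sites 1, 3, 5, 6, 7, 9, 16, 21).
p = 8/24 = 0.333333… ≈ 0.333 (to 3 d.p.).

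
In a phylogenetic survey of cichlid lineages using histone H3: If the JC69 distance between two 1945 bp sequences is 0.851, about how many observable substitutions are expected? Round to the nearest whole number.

Invert JC69: p = (3/4)(1 − e^(−4d/3)) = 0.75 × (1 − e^(-1.134667)) = 0.75 × (1 − 0.321529) = 0.508853.
Expected differing sites = pL ≈ 0.508853 × 1945 = 989.719085 ≈ 990.

990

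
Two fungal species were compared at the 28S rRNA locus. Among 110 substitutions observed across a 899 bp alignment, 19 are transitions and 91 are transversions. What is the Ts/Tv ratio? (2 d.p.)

0.21

R = 19/91 = 0.208791… ≈ 0.21 (to 2 d.p.).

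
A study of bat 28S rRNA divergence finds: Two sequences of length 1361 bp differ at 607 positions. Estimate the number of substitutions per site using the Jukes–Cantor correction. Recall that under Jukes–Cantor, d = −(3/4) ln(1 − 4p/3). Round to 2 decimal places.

0.68

p = 607/1361 ≈ 0.445996.
d = −(3/4) ln(1 − 4p/3) = −0.75 ln(1 − 0.594661) = −0.75 ln(0.405339)
  = −0.75 × (-0.903032) = 0.677274 substitutions/site.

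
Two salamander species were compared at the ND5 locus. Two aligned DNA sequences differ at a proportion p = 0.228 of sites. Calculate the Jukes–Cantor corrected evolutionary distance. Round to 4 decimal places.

d = −(3/4) ln(1 − 4p/3) = −0.75 ln(1 − 0.304) = −0.75 ln(0.696)
  = −0.75 × (-0.362406) = 0.271805 substitutions/site.

0.2718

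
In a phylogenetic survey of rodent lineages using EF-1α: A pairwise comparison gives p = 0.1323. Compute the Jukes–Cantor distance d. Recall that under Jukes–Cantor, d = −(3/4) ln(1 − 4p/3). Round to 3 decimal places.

0.146

d = −(3/4) ln(1 − 4p/3) = −0.75 ln(1 − 0.1764) = −0.75 ln(0.8236)
  = −0.75 × (-0.194070) = 0.145553 substitutions/site.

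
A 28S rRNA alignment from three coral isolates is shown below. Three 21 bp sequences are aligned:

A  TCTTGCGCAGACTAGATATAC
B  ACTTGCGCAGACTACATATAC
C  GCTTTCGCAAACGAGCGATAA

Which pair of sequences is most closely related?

A and B

A–B: 2/21 differ, p = 0.095, d = 0.102.
A–C: 7/21 differ, p = 0.333, d = 0.441.
B–C: 8/21 differ, p = 0.381, d = 0.532.
The smallest distance is between A and B.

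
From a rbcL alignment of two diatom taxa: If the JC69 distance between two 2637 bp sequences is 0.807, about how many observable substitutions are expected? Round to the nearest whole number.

Invert JC69: p = (3/4)(1 − e^(−4d/3)) = 0.75 × (1 − e^(-1.076)) = 0.75 × (1 − 0.340957) = 0.494282.
Expected differing sites = pL ≈ 0.494282 × 2637 = 1303.421634 ≈ 1303.

1303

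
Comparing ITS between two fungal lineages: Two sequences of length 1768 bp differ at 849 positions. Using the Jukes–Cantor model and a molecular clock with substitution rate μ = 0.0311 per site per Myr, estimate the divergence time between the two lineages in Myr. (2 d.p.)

12.33

p = 849/1768 ≈ 0.480204.
d = −(3/4) ln(1 − 4p/3) = −0.75 ln(1 − 0.640272) = −0.75 ln(0.359728)
  = −0.75 × (-1.022407) = 0.766805 substitutions/site.
Under a molecular clock d = 2μt, so t = d/(2μ) = 0.766805 / (2 × 0.0311) = 12.33 Myr.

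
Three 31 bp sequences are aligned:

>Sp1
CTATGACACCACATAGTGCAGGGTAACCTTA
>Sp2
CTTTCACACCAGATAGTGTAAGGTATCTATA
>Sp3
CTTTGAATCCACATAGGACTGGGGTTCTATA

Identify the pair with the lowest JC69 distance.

Sp1–Sp2: 8/31 differ, p = 0.258, d = 0.316.
Sp1–Sp3: 11/31 differ, p = 0.355, d = 0.481.
Sp2–Sp3: 11/31 differ, p = 0.355, d = 0.481.
The smallest distance is between Sp1 and Sp2.

Sp1 and Sp2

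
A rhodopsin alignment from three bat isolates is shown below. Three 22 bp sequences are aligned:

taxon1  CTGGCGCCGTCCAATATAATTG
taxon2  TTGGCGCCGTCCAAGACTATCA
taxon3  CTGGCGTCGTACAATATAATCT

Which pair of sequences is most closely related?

taxon1 and taxon3

taxon1–taxon2: 6/22 differ, p = 0.273, d = 0.339.
taxon1–taxon3: 4/22 differ, p = 0.182, d = 0.208.
taxon2–taxon3: 7/22 differ, p = 0.318, d = 0.414.
The smallest distance is between taxon1 and taxon3.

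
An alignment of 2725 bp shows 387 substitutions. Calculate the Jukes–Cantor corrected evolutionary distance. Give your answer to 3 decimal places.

p = 387/2725 ≈ 0.142018.
d = −(3/4) ln(1 − 4p/3) = −0.75 ln(1 − 0.189357) = −0.75 ln(0.810643)
  = −0.75 × (-0.209928) = 0.157446 substitutions/site.

0.157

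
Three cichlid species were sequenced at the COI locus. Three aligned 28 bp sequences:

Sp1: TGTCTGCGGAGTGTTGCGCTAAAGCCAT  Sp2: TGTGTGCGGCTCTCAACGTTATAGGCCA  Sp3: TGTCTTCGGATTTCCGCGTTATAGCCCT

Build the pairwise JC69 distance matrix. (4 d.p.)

d(Sp1,Sp2) = 0.7238, d(Sp1,Sp3) = 0.3597, d(Sp2,Sp3) = 0.3597

Sp1–Sp2: 13/28 sites differ → p ≈ 0.464286, d = −0.75 ln(1 − 0.619048) = 0.723811 ≈ 0.7238.
Sp1–Sp3: 8/28 sites differ → p ≈ 0.285714, d = −0.75 ln(1 − 0.380952) = 0.359679 ≈ 0.3597.
Sp2–Sp3: 8/28 sites differ → p ≈ 0.285714, d = −0.75 ln(1 − 0.380952) = 0.359679 ≈ 0.3597.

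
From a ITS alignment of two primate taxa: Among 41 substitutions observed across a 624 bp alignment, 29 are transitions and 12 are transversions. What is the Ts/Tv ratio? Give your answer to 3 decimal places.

2.417

R = 29/12 = 2.416666… ≈ 2.417 (to 3 d.p.).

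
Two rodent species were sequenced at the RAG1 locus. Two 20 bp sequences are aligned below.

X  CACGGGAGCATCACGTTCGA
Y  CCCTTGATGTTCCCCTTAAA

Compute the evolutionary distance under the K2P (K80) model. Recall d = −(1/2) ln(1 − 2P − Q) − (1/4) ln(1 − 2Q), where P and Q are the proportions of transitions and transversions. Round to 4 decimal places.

0.9749

Of 20 sites, 1 differences are transitions and 9 are transversions, so P = 1/20 = 0.05 and Q = 9/20 = 0.45.
Under the Kimura two-parameter model, d = −½ ln(1 − 2P − Q) − ¼ ln(1 − 2Q).
1 − 2P − Q = 0.45, giving −½ ln(0.45) = 0.399254.
1 − 2Q = 0.1, giving −¼ ln(0.1) = 0.575646.
d = 0.399254 + 0.575646 = 0.974900.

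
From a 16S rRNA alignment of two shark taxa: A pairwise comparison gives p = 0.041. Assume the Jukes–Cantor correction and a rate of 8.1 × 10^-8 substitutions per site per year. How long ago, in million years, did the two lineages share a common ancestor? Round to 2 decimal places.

d = −(3/4) ln(1 − 4p/3) = −0.75 ln(1 − 0.054667) = −0.75 ln(0.945333)
  = −0.75 × (-0.056218) = 0.042164 substitutions/site.
Under a molecular clock d = 2μt, so t = d/(2μ) = 0.042164 / (2 × 8.1 × 10^-8) = 0.26 million years.

0.26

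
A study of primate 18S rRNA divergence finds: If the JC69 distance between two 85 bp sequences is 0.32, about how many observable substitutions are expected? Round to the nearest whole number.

Invert JC69: p = (3/4)(1 − e^(−4d/3)) = 0.75 × (1 − e^(-0.426667)) = 0.75 × (1 − 0.652681) = 0.260489.
Expected differing sites = pL ≈ 0.260489 × 85 = 22.141565 ≈ 22.

22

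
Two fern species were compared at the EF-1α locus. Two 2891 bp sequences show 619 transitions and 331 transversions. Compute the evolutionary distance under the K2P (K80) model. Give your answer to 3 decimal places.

P = 619/2891 ≈ 0.214113 and Q = 331/2891 ≈ 0.114493.
Under the Kimura two-parameter model, d = −½ ln(1 − 2P − Q) − ¼ ln(1 − 2Q).
1 − 2P − Q = 0.457281, giving −½ ln(0.457281) = 0.391229.
1 − 2Q = 0.771014, giving −¼ ln(0.771014) = 0.065012.
d = 0.391229 + 0.065012 = 0.456241.

0.456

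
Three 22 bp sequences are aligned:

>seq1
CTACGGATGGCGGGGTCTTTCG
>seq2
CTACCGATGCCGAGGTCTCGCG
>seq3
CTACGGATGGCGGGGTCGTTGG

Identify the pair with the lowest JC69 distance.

seq1 and seq3

seq1–seq2: 5/22 differ, p = 0.227, d = 0.271.
seq1–seq3: 2/22 differ, p = 0.091, d = 0.097.
seq2–seq3: 7/22 differ, p = 0.318, d = 0.414.
The smallest distance is between seq1 and seq3.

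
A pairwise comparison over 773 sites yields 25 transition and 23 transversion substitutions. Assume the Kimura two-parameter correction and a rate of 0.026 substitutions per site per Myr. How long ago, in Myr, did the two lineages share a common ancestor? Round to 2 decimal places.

P = 25/773 ≈ 0.032342 and Q = 23/773 ≈ 0.029754.
Under the Kimura two-parameter model, d = −½ ln(1 − 2P − Q) − ¼ ln(1 − 2Q).
1 − 2P − Q = 0.905562, giving −½ ln(0.905562) = 0.049600.
1 − 2Q = 0.940492, giving −¼ ln(0.940492) = 0.015338.
d = 0.049600 + 0.015338 = 0.064938.
Under a molecular clock d = 2μt, so t = d/(2μ) = 0.064938 / (2 × 0.026) = 1.25 Myr.

1.25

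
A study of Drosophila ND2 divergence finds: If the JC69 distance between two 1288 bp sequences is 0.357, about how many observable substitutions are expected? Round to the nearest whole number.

Invert JC69: p = (3/4)(1 − e^(−4d/3)) = 0.75 × (1 − e^(-0.476)) = 0.75 × (1 − 0.621263) = 0.284053.
Expected differing sites = pL ≈ 0.284053 × 1288 = 365.860264 ≈ 366.

366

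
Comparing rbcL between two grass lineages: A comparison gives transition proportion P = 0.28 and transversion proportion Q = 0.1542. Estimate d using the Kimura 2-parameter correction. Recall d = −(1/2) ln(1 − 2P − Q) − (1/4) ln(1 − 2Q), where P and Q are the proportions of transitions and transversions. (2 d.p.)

Under the Kimura two-parameter model, d = −½ ln(1 − 2P − Q) − ¼ ln(1 − 2Q).
1 − 2P − Q = 0.2858, giving −½ ln(0.2858) = 0.626232.
1 − 2Q = 0.6916, giving −¼ ln(0.6916) = 0.092187.
d = 0.626232 + 0.092187 = 0.718419.

0.72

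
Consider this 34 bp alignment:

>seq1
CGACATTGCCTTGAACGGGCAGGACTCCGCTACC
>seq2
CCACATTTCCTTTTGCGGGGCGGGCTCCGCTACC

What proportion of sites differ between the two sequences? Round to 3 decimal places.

0.235

The sequences differ at 8 of 34 positions (sites 2, 8, 13, 14, 15, 20, 21, 24).
p = 8/34 = 0.235294… ≈ 0.235 (to 3 d.p.).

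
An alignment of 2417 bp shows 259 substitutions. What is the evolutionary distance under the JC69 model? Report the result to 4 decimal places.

p = 259/2417 ≈ 0.107158.
d = −(3/4) ln(1 − 4p/3) = −0.75 ln(1 − 0.142877) = −0.75 ln(0.857123)
  = −0.75 × (-0.154174) = 0.115631 substitutions/site.

0.1156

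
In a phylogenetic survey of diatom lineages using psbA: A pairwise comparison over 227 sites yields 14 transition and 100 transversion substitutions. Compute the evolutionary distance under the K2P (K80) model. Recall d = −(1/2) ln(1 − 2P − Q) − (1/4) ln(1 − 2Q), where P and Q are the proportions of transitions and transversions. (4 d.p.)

0.9472

P = 14/227 ≈ 0.061674 and Q = 100/227 ≈ 0.440529.
Under the Kimura two-parameter model, d = −½ ln(1 − 2P − Q) − ¼ ln(1 − 2Q).
1 − 2P − Q = 0.436123, giving −½ ln(0.436123) = 0.414915.
1 − 2Q = 0.118942, giving −¼ ln(0.118942) = 0.532280.
d = 0.414915 + 0.532280 = 0.947195.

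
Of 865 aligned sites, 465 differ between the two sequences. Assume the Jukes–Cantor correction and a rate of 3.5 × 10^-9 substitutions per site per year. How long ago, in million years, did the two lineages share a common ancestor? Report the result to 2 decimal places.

135.16

p = 465/865 ≈ 0.537572.
d = −(3/4) ln(1 − 4p/3) = −0.75 ln(1 − 0.716763) = −0.75 ln(0.283237)
  = −0.75 × (-1.261471) = 0.946103 substitutions/site.
Under a molecular clock d = 2μt, so t = d/(2μ) = 0.946103 / (2 × 3.5 × 10^-9) = 135.16 million years.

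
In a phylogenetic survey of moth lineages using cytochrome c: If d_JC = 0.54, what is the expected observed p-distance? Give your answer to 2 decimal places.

p = (3/4)(1 − e^(−4d/3)) = 0.75 × (1 − e^(-0.72)) = 0.75 × (1 − 0.486752) = 0.384936.

0.38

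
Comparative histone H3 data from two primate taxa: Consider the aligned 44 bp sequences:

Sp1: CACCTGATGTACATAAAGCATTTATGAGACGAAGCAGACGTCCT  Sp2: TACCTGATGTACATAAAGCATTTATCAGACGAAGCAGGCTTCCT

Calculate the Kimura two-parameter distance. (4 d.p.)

Of 44 sites, 2 differences are transitions and 2 are transversions, so P = 2/44 ≈ 0.045455 and Q = 2/44 ≈ 0.045455.
Under the Kimura two-parameter model, d = −½ ln(1 − 2P − Q) − ¼ ln(1 − 2Q).
1 − 2P − Q = 0.863635, giving −½ ln(0.863635) = 0.073303.
1 − 2Q = 0.90909, giving −¼ ln(0.90909) = 0.023828.
d = 0.073303 + 0.023828 = 0.097131.

0.0971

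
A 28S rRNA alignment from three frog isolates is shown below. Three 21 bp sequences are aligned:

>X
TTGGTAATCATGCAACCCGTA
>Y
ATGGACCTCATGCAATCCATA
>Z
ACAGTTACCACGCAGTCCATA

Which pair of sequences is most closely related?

X and Y

X–Y: 6/21 differ, p = 0.286, d = 0.360.
X–Z: 9/21 differ, p = 0.429, d = 0.635.
Y–Z: 8/21 differ, p = 0.381, d = 0.532.
The smallest distance is between X and Y.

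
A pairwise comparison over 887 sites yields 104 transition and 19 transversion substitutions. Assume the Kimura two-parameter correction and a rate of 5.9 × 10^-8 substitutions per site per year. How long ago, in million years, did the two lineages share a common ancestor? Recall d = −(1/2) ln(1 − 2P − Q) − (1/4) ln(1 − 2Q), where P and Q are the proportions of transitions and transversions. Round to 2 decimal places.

P = 104/887 ≈ 0.117249 and Q = 19/887 ≈ 0.021421.
Under the Kimura two-parameter model, d = −½ ln(1 − 2P − Q) − ¼ ln(1 − 2Q).
1 − 2P − Q = 0.744081, giving −½ ln(0.744081) = 0.147803.
1 − 2Q = 0.957158, giving −¼ ln(0.957158) = 0.010947.
d = 0.147803 + 0.010947 = 0.158750.
Under a molecular clock d = 2μt, so t = d/(2μ) = 0.158750 / (2 × 5.9 × 10^-8) = 1.35 million years.

1.35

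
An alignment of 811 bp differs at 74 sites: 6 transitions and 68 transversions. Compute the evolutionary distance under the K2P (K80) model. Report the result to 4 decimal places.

0.0978

P = 6/811 ≈ 0.007398 and Q = 68/811 ≈ 0.083847.
Under the Kimura two-parameter model, d = −½ ln(1 − 2P − Q) − ¼ ln(1 − 2Q).
1 − 2P − Q = 0.901357, giving −½ ln(0.901357) = 0.051927.
1 − 2Q = 0.832306, giving −¼ ln(0.832306) = 0.045889.
d = 0.051927 + 0.045889 = 0.097816.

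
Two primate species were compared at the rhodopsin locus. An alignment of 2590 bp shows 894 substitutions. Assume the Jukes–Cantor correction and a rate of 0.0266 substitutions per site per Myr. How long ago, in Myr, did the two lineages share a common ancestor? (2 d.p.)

8.69

p = 894/2590 ≈ 0.345174.
d = −(3/4) ln(1 − 4p/3) = −0.75 ln(1 − 0.460232) = −0.75 ln(0.539768)
  = −0.75 × (-0.616616) = 0.462462 substitutions/site.
Under a molecular clock d = 2μt, so t = d/(2μ) = 0.462462 / (2 × 0.0266) = 8.69 Myr.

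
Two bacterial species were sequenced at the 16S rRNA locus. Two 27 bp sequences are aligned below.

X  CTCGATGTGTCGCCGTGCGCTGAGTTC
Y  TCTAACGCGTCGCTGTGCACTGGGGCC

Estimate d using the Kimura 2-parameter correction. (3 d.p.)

0.771

Of 27 sites, 10 differences are transitions and 1 are transversions, so P = 10/27 ≈ 0.37037 and Q = 1/27 ≈ 0.037037.
Under the Kimura two-parameter model, d = −½ ln(1 − 2P − Q) − ¼ ln(1 − 2Q).
1 − 2P − Q = 0.222223, giving −½ ln(0.222223) = 0.752037.
1 − 2Q = 0.925926, giving −¼ ln(0.925926) = 0.019240.
d = 0.752037 + 0.019240 = 0.771277.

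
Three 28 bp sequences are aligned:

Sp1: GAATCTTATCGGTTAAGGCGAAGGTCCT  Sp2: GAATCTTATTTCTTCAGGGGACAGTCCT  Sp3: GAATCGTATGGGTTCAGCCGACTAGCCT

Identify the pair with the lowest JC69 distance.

Sp1 and Sp2

Sp1–Sp2: 7/28 differ, p = 0.250, d = 0.304.
Sp1–Sp3: 8/28 differ, p = 0.286, d = 0.360.
Sp2–Sp3: 9/28 differ, p = 0.321, d = 0.420.
The smallest distance is between Sp1 and Sp2.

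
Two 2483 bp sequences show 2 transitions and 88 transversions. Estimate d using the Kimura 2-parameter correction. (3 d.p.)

P = 2/2483 ≈ 0.000805 and Q = 88/2483 ≈ 0.035441.
Under the Kimura two-parameter model, d = −½ ln(1 − 2P − Q) − ¼ ln(1 − 2Q).
1 − 2P − Q = 0.962949, giving −½ ln(0.962949) = 0.018877.
1 − 2Q = 0.929118, giving −¼ ln(0.929118) = 0.018380.
d = 0.018877 + 0.018380 = 0.037257.

0.037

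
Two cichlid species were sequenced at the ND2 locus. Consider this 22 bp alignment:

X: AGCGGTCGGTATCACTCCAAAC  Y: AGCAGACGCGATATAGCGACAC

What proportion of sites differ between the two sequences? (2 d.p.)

0.45

The sequences differ at 10 of 22 positions (sites 4, 6, 9, 10, 13, 14, 15, 16, 18, 20).
p = 10/22 = 0.454545… ≈ 0.45 (to 2 d.p.).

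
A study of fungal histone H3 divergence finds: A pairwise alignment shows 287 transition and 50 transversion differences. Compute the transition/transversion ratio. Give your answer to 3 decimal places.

5.740

R = 287/50 = 5.740.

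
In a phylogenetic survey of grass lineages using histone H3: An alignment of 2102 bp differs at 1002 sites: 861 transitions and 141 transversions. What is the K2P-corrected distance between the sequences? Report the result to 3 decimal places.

P = 861/2102 ≈ 0.40961 and Q = 141/2102 ≈ 0.067079.
Under the Kimura two-parameter model, d = −½ ln(1 − 2P − Q) − ¼ ln(1 − 2Q).
1 − 2P − Q = 0.113701, giving −½ ln(0.113701) = 1.087092.
1 − 2Q = 0.865842, giving −¼ ln(0.865842) = 0.036013.
d = 1.087092 + 0.036013 = 1.123105.

1.123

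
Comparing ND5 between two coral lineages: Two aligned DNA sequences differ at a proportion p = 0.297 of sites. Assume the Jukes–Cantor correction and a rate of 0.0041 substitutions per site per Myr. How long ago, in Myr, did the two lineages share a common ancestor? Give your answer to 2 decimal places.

46.11

d = −(3/4) ln(1 − 4p/3) = −0.75 ln(1 − 0.396) = −0.75 ln(0.604)
  = −0.75 × (-0.504181) = 0.378136 substitutions/site.
Under a molecular clock d = 2μt, so t = d/(2μ) = 0.378136 / (2 × 0.0041) = 46.11 Myr.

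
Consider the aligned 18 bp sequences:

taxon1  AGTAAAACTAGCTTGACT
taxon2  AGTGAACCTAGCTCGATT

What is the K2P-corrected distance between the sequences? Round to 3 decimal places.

0.276

Of 18 sites, 3 differences are transitions and 1 are transversions, so P = 3/18 ≈ 0.166667 and Q = 1/18 ≈ 0.055556.
Under the Kimura two-parameter model, d = −½ ln(1 − 2P − Q) − ¼ ln(1 − 2Q).
1 − 2P − Q = 0.61111, giving −½ ln(0.61111) = 0.246239.
1 − 2Q = 0.888888, giving −¼ ln(0.888888) = 0.029446.
d = 0.246239 + 0.029446 = 0.275685.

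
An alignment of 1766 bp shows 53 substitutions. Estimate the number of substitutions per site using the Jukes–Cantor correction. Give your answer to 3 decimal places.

p = 53/1766 ≈ 0.030011.
d = −(3/4) ln(1 − 4p/3) = −0.75 ln(1 − 0.040015) = −0.75 ln(0.959985)
  = −0.75 × (-0.040838) = 0.030629 substitutions/site.

0.031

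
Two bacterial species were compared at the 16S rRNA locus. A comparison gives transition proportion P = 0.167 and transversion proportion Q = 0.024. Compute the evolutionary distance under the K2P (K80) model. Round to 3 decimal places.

0.234

Under the Kimura two-parameter model, d = −½ ln(1 − 2P − Q) − ¼ ln(1 − 2Q).
1 − 2P − Q = 0.642, giving −½ ln(0.642) = 0.221583.
1 − 2Q = 0.952, giving −¼ ln(0.952) = 0.012298.
d = 0.221583 + 0.012298 = 0.233881.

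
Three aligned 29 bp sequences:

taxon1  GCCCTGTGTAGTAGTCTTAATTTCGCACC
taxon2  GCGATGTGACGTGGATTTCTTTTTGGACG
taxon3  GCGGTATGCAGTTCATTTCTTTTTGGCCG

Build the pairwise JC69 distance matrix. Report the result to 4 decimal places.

d(taxon1,taxon2) = 0.6018, d(taxon1,taxon3) = 0.7739, d(taxon2,taxon3) = 0.2913

taxon1–taxon2: 12/29 sites differ → p ≈ 0.413793, d = −0.75 ln(1 − 0.551724) = 0.601760 ≈ 0.6018.
taxon1–taxon3: 14/29 sites differ → p ≈ 0.482759, d = −0.75 ln(1 − 0.643679) = 0.773942 ≈ 0.7739.
taxon2–taxon3: 7/29 sites differ → p ≈ 0.241379, d = −0.75 ln(1 − 0.321839) = 0.291278 ≈ 0.2913.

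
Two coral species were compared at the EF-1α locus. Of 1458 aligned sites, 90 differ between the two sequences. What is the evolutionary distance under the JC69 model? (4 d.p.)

0.0644

p = 90/1458 ≈ 0.061728.
d = −(3/4) ln(1 − 4p/3) = −0.75 ln(1 − 0.082304) = −0.75 ln(0.917696)
  = −0.75 × (-0.085889) = 0.064417 substitutions/site.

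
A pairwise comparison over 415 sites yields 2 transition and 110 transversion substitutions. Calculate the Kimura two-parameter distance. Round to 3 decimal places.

0.349

P = 2/415 ≈ 0.004819 and Q = 110/415 ≈ 0.26506.
Under the Kimura two-parameter model, d = −½ ln(1 − 2P − Q) − ¼ ln(1 − 2Q).
1 − 2P − Q = 0.725302, giving −½ ln(0.725302) = 0.160584.
1 − 2Q = 0.46988, giving −¼ ln(0.46988) = 0.188819.
d = 0.160584 + 0.188819 = 0.349403.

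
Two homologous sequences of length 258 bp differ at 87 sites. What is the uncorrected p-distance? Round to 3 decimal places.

p = 87/258 = 0.337209… ≈ 0.337 (to 3 d.p.).

0.337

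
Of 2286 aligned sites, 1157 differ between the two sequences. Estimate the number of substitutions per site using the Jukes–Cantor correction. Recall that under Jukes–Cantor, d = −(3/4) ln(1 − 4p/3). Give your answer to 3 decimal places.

p = 1157/2286 ≈ 0.506124.
d = −(3/4) ln(1 − 4p/3) = −0.75 ln(1 − 0.674832) = −0.75 ln(0.325168)
  = −0.75 × (-1.123413) = 0.842560 substitutions/site.

0.843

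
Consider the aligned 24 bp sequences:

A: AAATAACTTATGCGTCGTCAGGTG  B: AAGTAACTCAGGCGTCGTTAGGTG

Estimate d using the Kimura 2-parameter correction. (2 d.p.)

0.19

Of 24 sites, 3 differences are transitions and 1 are transversions, so P = 3/24 = 0.125 and Q = 1/24 ≈ 0.041667.
Under the Kimura two-parameter model, d = −½ ln(1 − 2P − Q) − ¼ ln(1 − 2Q).
1 − 2P − Q = 0.708333, giving −½ ln(0.708333) = 0.172420.
1 − 2Q = 0.916666, giving −¼ ln(0.916666) = 0.021753.
d = 0.172420 + 0.021753 = 0.194173.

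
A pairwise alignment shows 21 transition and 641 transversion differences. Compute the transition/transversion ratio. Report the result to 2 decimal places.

R = 21/641 = 0.032761… ≈ 0.03 (to 2 d.p.).

0.03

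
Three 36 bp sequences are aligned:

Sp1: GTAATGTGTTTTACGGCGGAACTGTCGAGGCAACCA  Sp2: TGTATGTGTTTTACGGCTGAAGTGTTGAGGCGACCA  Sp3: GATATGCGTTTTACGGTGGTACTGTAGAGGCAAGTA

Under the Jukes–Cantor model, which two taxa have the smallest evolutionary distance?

Sp1–Sp2: 7/36 differ, p = 0.194, d = 0.225.
Sp1–Sp3: 8/36 differ, p = 0.222, d = 0.264.
Sp2–Sp3: 11/36 differ, p = 0.306, d = 0.392.
The smallest distance is between Sp1 and Sp2.

Sp1 and Sp2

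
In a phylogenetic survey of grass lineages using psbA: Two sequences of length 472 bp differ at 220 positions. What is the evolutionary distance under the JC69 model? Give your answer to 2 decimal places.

0.73

p = 220/472 ≈ 0.466102.
d = −(3/4) ln(1 − 4p/3) = −0.75 ln(1 − 0.621469) = −0.75 ln(0.378531)
  = −0.75 × (-0.971457) = 0.728593 substitutions/site.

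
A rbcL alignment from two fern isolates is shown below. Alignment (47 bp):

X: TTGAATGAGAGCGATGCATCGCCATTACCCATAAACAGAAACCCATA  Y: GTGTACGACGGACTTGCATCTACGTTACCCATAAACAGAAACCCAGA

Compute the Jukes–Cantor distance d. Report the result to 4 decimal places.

0.3121

The sequences differ at 12 of 47 sites, so p = 12/47 ≈ 0.255319.
d = −(3/4) ln(1 − 4p/3) = −0.75 ln(1 − 0.340425) = −0.75 ln(0.659575)
  = −0.75 × (-0.416160) = 0.312120 substitutions/site.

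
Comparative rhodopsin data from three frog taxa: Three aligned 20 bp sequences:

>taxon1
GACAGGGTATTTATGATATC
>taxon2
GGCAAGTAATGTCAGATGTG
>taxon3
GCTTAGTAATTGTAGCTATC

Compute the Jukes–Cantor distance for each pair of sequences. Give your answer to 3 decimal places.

d(taxon1,taxon2) = 0.687, d(taxon1,taxon3) = 0.824, d(taxon2,taxon3) = 0.687

taxon1–taxon2: 9/20 sites differ → p = 0.45, d = −0.75 ln(1 − 0.6) = 0.687218 ≈ 0.687.
taxon1–taxon3: 10/20 sites differ → p = 0.5, d = −0.75 ln(1 − 0.666667) = 0.823960 ≈ 0.824.
taxon2–taxon3: 9/20 sites differ → p = 0.45, d = −0.75 ln(1 − 0.6) = 0.687218 ≈ 0.687.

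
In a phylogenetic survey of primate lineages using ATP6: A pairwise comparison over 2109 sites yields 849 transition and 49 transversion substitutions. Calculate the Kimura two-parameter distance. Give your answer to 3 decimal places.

P = 849/2109 ≈ 0.40256 and Q = 49/2109 ≈ 0.023234.
Under the Kimura two-parameter model, d = −½ ln(1 − 2P − Q) − ¼ ln(1 − 2Q).
1 − 2P − Q = 0.171646, giving −½ ln(0.171646) = 0.881161.
1 − 2Q = 0.953532, giving −¼ ln(0.953532) = 0.011896.
d = 0.881161 + 0.011896 = 0.893057.

0.893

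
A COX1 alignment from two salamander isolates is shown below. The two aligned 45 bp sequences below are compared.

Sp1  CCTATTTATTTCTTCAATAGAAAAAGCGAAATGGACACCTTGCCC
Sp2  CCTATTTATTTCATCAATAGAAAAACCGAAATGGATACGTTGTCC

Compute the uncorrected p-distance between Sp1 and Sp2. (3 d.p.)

The sequences differ at 5 of 45 positions (sites 13, 26, 36, 39, 43).
p = 5/45 = 0.111111… ≈ 0.111 (to 3 d.p.).

0.111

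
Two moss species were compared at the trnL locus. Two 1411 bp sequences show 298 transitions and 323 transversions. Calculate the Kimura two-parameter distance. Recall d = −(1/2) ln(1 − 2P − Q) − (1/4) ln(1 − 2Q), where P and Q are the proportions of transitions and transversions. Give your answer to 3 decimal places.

0.680

P = 298/1411 ≈ 0.211198 and Q = 323/1411 ≈ 0.228916.
Under the Kimura two-parameter model, d = −½ ln(1 − 2P − Q) − ¼ ln(1 − 2Q).
1 − 2P − Q = 0.348688, giving −½ ln(0.348688) = 0.526789.
1 − 2Q = 0.542168, giving −¼ ln(0.542168) = 0.153045.
d = 0.526789 + 0.153045 = 0.679834.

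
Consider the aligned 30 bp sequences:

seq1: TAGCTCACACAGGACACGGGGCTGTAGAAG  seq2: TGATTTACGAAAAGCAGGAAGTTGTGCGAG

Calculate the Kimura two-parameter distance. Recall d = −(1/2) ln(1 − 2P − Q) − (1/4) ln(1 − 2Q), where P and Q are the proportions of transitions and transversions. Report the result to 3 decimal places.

Of 30 sites, 13 differences are transitions and 3 are transversions, so P = 13/30 ≈ 0.433333 and Q = 3/30 = 0.1.
Under the Kimura two-parameter model, d = −½ ln(1 − 2P − Q) − ¼ ln(1 − 2Q).
1 − 2P − Q = 0.033334, giving −½ ln(0.033334) = 1.700589.
1 − 2Q = 0.8, giving −¼ ln(0.8) = 0.055786.
d = 1.700589 + 0.055786 = 1.756375.

1.756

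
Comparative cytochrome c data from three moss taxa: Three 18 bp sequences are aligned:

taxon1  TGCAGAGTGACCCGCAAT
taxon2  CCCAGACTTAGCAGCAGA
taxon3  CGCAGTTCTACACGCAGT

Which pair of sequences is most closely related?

taxon1 and taxon3

taxon1–taxon2: 8/18 differ, p = 0.444, d = 0.673.
taxon1–taxon3: 7/18 differ, p = 0.389, d = 0.548.
taxon2–taxon3: 8/18 differ, p = 0.444, d = 0.673.
The smallest distance is between taxon1 and taxon3.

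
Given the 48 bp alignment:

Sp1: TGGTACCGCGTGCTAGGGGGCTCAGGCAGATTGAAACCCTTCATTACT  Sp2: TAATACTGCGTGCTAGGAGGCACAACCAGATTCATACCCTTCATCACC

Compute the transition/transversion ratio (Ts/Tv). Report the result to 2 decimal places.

1.75

Transitions are A↔G and C↔T; transversions are all other mismatches.
Transitions: 7. Transversions: 4.
R = 7/4 = 1.75.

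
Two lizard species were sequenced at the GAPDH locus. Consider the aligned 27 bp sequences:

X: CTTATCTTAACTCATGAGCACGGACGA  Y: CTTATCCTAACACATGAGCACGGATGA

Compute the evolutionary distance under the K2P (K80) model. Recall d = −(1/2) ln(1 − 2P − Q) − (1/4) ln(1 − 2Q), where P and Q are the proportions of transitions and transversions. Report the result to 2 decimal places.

0.12

Of 27 sites, 2 differences are transitions and 1 are transversions, so P = 2/27 ≈ 0.074074 and Q = 1/27 ≈ 0.037037.
Under the Kimura two-parameter model, d = −½ ln(1 − 2P − Q) − ¼ ln(1 − 2Q).
1 − 2P − Q = 0.814815, giving −½ ln(0.814815) = 0.102397.
1 − 2Q = 0.925926, giving −¼ ln(0.925926) = 0.019240.
d = 0.102397 + 0.019240 = 0.121637.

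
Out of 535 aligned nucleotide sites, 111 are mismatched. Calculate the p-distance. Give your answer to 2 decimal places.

0.21

p = 111/535 = 0.207476… ≈ 0.21 (to 2 d.p.).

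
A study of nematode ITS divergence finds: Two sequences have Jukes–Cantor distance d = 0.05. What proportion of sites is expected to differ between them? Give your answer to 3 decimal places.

0.048

p = (3/4)(1 − e^(−4d/3)) = 0.75 × (1 − e^(-0.066667)) = 0.75 × (1 − 0.935507) = 0.048370.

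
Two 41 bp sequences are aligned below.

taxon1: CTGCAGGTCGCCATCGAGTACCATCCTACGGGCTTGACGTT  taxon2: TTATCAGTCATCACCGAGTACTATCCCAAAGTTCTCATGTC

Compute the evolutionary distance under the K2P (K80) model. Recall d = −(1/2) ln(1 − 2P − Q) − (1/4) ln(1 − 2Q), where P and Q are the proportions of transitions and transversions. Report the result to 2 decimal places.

Of 41 sites, 14 differences are transitions and 4 are transversions, so P = 14/41 ≈ 0.341463 and Q = 4/41 ≈ 0.097561.
Under the Kimura two-parameter model, d = −½ ln(1 − 2P − Q) − ¼ ln(1 − 2Q).
1 − 2P − Q = 0.219513, giving −½ ln(0.219513) = 0.758172.
1 − 2Q = 0.804878, giving −¼ ln(0.804878) = 0.054266.
d = 0.758172 + 0.054266 = 0.812438.

0.81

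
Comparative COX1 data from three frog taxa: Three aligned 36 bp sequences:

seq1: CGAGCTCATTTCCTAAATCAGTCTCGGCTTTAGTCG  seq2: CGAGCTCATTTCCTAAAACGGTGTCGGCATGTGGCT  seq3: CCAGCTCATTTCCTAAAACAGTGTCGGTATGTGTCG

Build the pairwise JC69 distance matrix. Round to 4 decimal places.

seq1–seq2: 8/36 sites differ → p ≈ 0.222222, d = −0.75 ln(1 − 0.296296) = 0.263548 ≈ 0.2635.
seq1–seq3: 7/36 sites differ → p ≈ 0.194444, d = −0.75 ln(1 − 0.259259) = 0.225078 ≈ 0.2251.
seq2–seq3: 5/36 sites differ → p ≈ 0.138889, d = −0.75 ln(1 − 0.185185) = 0.153596 ≈ 0.1536.

d(seq1,seq2) = 0.2635, d(seq1,seq3) = 0.2251, d(seq2,seq3) = 0.1536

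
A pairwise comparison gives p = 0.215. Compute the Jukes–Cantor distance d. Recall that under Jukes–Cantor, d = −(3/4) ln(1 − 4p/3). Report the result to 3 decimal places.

d = −(3/4) ln(1 − 4p/3) = −0.75 ln(1 − 0.286667) = −0.75 ln(0.713333)
  = −0.75 × (-0.337807) = 0.253355 substitutions/site.

0.253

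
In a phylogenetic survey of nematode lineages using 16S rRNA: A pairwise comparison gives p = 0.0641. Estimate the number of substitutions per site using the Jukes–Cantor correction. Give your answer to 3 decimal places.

0.067

d = −(3/4) ln(1 − 4p/3) = −0.75 ln(1 − 0.085467) = −0.75 ln(0.914533)
  = −0.75 × (-0.089342) = 0.067007 substitutions/site.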